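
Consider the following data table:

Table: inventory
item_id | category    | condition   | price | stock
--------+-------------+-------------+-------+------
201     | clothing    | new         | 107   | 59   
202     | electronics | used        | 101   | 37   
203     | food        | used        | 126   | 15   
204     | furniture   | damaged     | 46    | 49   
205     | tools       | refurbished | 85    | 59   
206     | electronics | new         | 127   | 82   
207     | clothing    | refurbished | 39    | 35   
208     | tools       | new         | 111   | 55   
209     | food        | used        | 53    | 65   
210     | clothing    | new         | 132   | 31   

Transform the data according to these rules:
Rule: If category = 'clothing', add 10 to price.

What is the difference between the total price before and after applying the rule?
30

Step 1: Original sum of price = 927
Step 2: 3 records have category = 'clothing'
Step 3: Each affected record changes by 10
Step 4: Total change = 3 × 10 = 30
Step 5: New sum = 927 + 30 = 957
Step 6: Difference = |957 - 927| = 30
        (Sum increased by 30)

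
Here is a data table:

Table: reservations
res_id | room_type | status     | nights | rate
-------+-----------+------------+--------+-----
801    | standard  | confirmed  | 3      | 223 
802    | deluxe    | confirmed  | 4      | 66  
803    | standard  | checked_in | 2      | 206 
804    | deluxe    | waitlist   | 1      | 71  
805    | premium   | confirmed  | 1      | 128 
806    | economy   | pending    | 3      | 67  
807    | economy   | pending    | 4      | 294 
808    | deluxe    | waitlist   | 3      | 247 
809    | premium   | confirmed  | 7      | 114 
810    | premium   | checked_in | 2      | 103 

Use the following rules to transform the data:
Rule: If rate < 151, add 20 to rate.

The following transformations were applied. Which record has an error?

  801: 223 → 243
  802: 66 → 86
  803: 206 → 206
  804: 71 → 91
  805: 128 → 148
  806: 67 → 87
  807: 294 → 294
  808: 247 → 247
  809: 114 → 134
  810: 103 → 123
Record 801 has an error. The correct transformed value should be 223, not 243.

Step 1: Check each record against the rule
Step 2: Record 801 has rate = 223
Step 3: Since 223 >= 151, the bonus should not have been applied
Step 4: Correct value = 223, but claimed value = 243
Conclusion: Record 801 has the error.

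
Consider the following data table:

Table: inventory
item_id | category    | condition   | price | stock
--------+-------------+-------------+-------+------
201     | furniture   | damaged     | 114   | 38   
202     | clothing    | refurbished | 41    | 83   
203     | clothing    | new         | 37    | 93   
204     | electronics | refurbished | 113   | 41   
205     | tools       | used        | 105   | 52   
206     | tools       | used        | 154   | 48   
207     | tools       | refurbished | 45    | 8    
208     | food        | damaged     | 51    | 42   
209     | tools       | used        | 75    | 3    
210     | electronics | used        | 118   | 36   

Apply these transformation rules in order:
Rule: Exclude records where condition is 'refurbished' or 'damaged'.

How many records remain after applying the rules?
5

Step 1: Count records to exclude
  - 3 (refurbished) + 2 (damaged) = 5 records
Step 2: Total records: 10
Step 3: Remaining = 10 - 5 = 5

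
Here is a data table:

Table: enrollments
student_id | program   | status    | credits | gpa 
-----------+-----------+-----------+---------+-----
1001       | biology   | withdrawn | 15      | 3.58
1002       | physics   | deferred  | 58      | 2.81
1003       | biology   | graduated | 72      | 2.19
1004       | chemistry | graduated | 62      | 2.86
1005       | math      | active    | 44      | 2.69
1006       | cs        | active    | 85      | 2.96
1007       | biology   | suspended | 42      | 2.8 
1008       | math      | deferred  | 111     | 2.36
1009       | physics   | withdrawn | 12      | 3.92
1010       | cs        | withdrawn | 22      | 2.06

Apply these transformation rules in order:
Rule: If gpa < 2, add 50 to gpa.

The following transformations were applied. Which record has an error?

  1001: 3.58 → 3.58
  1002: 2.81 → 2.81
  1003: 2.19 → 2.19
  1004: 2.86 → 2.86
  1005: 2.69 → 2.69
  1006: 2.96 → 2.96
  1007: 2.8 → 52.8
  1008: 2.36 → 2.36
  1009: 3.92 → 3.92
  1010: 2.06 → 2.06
Record 1007 has an error. The correct transformed value should be 2.8, not 52.8.

Step 1: Check each record against the rule
Step 2: Record 1007 has gpa = 2.8
Step 3: Since 2.8 >= 2, the bonus should not have been applied
Step 4: Correct value = 2.8, but claimed value = 52.8
Conclusion: Record 1007 has the error.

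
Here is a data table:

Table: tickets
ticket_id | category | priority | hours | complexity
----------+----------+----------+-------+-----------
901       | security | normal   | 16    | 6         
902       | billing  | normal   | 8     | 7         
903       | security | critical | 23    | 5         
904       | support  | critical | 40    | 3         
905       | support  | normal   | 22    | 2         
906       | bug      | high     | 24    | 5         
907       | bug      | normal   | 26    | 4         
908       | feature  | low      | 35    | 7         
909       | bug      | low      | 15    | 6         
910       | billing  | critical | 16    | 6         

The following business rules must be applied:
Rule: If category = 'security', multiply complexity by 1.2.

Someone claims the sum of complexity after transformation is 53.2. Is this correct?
Yes, the result is correct.

Step 1: Calculate the correct sum after transformation
Step 2: Apply multiplier 1.2 to records where category = 'security'
Step 3: Correct result = 53.2
Step 4: Claimed result = 53.2
Step 5: 53.2 = 53.2 ✓
Conclusion: The claimed result is correct.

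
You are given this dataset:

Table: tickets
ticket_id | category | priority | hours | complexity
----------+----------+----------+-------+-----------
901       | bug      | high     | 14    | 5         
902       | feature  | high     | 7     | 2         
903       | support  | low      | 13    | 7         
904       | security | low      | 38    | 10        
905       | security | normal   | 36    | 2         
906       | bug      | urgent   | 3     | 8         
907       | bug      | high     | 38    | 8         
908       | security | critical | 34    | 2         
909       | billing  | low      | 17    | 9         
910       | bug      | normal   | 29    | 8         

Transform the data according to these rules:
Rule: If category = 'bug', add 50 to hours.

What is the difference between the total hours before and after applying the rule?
200

Step 1: Original sum of hours = 229
Step 2: 4 records have category = 'bug'
Step 3: Each affected record changes by 50
Step 4: Total change = 4 × 50 = 200
Step 5: New sum = 229 + 200 = 429
Step 6: Difference = |429 - 229| = 200
        (Sum increased by 200)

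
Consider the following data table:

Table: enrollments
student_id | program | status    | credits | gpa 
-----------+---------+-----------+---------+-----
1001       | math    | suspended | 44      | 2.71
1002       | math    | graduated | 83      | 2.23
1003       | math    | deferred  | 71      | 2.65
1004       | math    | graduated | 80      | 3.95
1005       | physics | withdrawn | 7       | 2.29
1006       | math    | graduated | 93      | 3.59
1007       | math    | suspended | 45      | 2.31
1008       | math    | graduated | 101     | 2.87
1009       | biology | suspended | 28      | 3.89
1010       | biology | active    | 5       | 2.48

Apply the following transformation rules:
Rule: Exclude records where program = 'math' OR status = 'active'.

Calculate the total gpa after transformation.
6.18

Step 1: Find records where program = 'math' OR status = 'active'
Step 2: 8 records match, summing to 22.79
Step 3: Original sum: 28.97
Step 4: Remaining sum = 28.97 - 22.79 = 6.18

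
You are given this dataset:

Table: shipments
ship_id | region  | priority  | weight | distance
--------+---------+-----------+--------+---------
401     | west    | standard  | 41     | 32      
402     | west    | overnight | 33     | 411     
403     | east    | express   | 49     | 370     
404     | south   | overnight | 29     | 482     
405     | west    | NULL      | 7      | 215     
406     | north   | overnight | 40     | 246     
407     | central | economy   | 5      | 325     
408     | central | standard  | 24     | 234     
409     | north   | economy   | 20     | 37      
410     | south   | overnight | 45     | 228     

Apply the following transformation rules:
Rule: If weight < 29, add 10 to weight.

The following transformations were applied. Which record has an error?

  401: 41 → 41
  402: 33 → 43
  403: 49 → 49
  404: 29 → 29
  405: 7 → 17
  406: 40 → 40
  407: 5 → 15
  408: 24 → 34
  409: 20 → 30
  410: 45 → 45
Record 402 has an error. The correct transformed value should be 33, not 43.

Step 1: Check each record against the rule
Step 2: Record 402 has weight = 33
Step 3: Since 33 >= 29, the bonus should not have been applied
Step 4: Correct value = 33, but claimed value = 43
Conclusion: Record 402 has the error.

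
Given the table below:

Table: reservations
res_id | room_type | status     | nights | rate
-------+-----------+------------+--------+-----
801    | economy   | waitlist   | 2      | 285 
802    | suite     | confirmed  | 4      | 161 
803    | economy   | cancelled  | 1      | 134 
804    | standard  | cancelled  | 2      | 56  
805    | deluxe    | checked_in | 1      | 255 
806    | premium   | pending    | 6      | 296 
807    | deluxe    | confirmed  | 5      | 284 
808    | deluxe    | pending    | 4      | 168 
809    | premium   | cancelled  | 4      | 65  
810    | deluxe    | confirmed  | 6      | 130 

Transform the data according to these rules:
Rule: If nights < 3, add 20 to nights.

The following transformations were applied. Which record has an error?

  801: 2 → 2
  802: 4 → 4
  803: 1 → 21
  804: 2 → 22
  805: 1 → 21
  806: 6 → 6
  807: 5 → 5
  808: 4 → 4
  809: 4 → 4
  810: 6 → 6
Record 801 has an error. The correct transformed value should be 22, not 2.

Step 1: Check each record against the rule
Step 2: Record 801 has nights = 2
Step 3: Since 2 < 3, the bonus should have been applied
Step 4: Correct value = 22, but claimed value = 2
Conclusion: Record 801 has the error.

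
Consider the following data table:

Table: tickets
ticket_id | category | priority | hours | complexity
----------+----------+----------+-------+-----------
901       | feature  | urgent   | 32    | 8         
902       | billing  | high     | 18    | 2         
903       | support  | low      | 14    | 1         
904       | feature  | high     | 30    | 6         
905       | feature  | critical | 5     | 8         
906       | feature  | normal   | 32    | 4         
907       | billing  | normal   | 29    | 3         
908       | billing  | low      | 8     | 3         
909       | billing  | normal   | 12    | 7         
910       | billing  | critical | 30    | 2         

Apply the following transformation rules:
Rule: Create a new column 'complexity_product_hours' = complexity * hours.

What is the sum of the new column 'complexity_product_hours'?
909

Step 1: For each record, compute complexity * hours
Example calculations:
  8 * 32 = 256
  2 * 18 = 36
  1 * 14 = 14
  ...
Step 2: Sum all derived values
Step 3: Total = 909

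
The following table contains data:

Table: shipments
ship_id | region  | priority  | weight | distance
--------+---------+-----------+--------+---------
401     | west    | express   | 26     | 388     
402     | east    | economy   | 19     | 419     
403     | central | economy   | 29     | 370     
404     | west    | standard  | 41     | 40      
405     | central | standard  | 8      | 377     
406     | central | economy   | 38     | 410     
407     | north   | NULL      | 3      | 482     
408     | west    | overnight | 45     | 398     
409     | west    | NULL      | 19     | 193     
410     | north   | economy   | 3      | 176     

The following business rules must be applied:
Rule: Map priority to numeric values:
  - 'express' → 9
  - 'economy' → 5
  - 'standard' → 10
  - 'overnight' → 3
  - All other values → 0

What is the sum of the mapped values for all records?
52

Step 1: Apply mapping to each record
Step 2: Count by status:
  'express': 1 records × 9 = 9
  'economy': 4 records × 5 = 20
  'standard': 2 records × 10 = 20
  'overnight': 1 records × 3 = 3
Step 3: Sum all mapped values = 52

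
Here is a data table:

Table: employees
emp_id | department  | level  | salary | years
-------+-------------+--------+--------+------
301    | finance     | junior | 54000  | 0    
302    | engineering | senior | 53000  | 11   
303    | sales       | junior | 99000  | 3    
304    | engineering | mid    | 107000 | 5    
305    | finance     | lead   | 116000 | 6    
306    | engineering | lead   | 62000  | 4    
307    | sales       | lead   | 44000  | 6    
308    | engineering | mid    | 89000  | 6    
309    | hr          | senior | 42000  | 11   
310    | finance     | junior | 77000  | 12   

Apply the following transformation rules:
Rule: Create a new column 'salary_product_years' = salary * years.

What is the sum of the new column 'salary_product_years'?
4543000

Step 1: For each record, compute salary * years
Example calculations:
  54000 * 0 = 0
  53000 * 11 = 583000
  99000 * 3 = 297000
  ...
Step 2: Sum all derived values
Step 3: Total = 4543000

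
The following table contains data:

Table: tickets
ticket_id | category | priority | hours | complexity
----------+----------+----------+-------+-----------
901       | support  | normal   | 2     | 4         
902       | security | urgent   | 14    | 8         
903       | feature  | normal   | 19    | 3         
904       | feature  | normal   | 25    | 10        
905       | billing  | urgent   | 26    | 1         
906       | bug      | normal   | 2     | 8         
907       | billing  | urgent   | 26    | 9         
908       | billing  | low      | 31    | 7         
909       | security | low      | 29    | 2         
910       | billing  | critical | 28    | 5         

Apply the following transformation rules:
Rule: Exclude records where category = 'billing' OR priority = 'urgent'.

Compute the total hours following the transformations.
77

Step 1: Find records where category = 'billing' OR priority = 'urgent'
Step 2: 5 records match, summing to 125
Step 3: Original sum: 202
Step 4: Remaining sum = 202 - 125 = 77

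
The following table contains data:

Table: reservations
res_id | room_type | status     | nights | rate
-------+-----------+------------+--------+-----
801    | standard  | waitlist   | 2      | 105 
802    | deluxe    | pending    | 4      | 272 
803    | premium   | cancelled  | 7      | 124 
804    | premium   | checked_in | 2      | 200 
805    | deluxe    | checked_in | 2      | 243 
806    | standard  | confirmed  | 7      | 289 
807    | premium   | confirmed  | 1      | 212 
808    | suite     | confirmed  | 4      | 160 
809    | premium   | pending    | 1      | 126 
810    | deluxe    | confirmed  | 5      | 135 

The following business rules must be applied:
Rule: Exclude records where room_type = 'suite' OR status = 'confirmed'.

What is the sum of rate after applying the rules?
1070

Step 1: Find records where room_type = 'suite' OR status = 'confirmed'
Step 2: 4 records match, summing to 796
Step 3: Original sum: 1866
Step 4: Remaining sum = 1866 - 796 = 1070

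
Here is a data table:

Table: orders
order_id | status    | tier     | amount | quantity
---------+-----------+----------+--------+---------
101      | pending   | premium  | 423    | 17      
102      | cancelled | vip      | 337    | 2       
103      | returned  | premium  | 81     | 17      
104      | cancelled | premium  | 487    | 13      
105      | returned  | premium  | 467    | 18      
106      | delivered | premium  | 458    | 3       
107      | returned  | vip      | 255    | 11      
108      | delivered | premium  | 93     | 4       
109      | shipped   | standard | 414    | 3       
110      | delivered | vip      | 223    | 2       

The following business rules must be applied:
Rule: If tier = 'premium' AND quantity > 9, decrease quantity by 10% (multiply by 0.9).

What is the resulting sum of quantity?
83.5

Step 1: Find records where tier = 'premium' AND quantity > 9
Step 2: 4 records match, summing to 65
Step 3: After multiplier: 65 × 0.9 = 58.5
Step 4: Unaffected records sum: 25
Step 5: Final sum = 58.5 + 25 = 83.5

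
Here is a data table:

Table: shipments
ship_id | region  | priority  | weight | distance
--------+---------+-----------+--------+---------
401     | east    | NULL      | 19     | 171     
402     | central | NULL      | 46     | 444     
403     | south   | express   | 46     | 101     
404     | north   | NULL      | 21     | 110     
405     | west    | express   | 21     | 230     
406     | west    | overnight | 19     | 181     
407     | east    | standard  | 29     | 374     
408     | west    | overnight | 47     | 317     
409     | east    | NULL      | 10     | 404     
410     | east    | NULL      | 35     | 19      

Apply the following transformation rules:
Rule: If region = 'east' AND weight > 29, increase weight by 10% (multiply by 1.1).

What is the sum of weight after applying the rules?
296.5

Step 1: Find records where region = 'east' AND weight > 29
Step 2: 1 records match, summing to 35
Step 3: After multiplier: 35 × 1.1 = 38.5
Step 4: Unaffected records sum: 258
Step 5: Final sum = 38.5 + 258 = 296.5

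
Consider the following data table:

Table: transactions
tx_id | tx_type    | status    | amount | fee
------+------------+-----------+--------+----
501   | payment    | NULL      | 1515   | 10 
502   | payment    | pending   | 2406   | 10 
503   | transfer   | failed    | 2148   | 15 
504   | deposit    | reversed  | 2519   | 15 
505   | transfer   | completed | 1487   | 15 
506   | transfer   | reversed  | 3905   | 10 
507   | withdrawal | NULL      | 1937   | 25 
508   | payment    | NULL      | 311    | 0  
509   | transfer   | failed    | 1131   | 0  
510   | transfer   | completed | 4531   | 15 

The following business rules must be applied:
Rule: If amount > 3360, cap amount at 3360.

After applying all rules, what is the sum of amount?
20174

Step 1: 2 records have amount > 3360
Step 2: These records originally summed to 8436
Step 3: After capping: 2 × 3360 = 6720
Step 4: Unaffected records sum: 13454
Step 5: Final sum = 6720 + 13454 = 20174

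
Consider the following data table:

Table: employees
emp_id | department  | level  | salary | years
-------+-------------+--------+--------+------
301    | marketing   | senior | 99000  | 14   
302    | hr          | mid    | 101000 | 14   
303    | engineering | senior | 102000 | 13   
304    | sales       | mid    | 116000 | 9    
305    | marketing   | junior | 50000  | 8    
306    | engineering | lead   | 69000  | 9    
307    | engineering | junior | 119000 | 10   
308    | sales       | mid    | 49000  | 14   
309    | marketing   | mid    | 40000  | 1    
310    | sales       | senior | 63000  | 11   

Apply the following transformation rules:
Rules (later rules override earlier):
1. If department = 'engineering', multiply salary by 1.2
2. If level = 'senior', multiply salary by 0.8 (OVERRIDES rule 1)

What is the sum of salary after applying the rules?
792800.0

Step 1: Rule 2 takes priority for records with level = 'senior'
  - 3 records: 264000 × 0.8 = 211200.0
Step 2: Rule 1 applies to remaining records with department = 'engineering'
  - 2 records: 188000 × 1.2 = 225600.0
Step 3: Other records unchanged: 356000
Step 4: Final sum = 211200.0 + 225600.0 + 356000 = 792800.0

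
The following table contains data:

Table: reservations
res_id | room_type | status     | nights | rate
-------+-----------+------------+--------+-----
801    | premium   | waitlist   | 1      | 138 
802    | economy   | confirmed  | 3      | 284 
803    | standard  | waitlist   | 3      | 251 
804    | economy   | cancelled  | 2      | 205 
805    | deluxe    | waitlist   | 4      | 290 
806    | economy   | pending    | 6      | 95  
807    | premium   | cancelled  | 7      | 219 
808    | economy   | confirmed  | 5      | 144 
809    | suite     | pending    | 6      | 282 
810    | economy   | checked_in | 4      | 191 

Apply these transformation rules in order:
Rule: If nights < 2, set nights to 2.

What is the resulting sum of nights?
42

Step 1: 1 records have nights < 2
Step 2: These records originally summed to 1
Step 3: After setting to minimum: 1 × 2 = 2
Step 4: Unaffected records sum: 40
Step 5: Final sum = 2 + 40 = 42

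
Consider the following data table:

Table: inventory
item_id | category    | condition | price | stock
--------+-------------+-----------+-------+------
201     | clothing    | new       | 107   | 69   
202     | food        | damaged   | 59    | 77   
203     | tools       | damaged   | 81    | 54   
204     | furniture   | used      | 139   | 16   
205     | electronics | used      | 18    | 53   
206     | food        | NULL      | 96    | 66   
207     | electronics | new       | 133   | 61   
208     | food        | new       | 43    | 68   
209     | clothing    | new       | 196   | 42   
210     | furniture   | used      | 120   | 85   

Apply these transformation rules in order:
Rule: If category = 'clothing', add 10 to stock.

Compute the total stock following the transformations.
611

Step 1: Count records where category = 'clothing': 2
Step 2: Total bonus added: 2 × 10 = 20
Step 3: Original sum of stock: 591
Step 4: Final sum = 591 + 20 = 611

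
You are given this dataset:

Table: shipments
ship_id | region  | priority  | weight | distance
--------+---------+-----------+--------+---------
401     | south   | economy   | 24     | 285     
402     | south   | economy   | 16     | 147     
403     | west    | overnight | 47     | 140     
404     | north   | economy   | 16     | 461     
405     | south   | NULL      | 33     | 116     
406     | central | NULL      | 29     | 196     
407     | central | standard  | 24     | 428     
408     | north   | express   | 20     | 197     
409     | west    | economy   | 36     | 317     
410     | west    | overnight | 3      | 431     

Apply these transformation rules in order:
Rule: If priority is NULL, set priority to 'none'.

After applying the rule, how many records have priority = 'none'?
2

Step 1: Count records where priority IS NULL
Step 2: Found 2 records with NULL priority
Step 3: These records will have priority set to 'none'
Step 4: Records already having priority = 'none': 0
Step 5: Answer: 2 + 0 = 2 records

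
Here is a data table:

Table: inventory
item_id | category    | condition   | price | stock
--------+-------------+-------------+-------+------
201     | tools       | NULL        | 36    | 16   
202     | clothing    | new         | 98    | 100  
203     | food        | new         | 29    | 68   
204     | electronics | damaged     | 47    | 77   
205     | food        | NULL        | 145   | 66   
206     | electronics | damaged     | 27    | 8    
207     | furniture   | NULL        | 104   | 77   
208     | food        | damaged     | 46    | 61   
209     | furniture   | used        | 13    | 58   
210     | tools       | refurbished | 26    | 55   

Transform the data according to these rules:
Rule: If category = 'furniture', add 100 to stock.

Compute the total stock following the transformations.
786

Step 1: Count records where category = 'furniture': 2
Step 2: Total bonus added: 2 × 100 = 200
Step 3: Original sum of stock: 586
Step 4: Final sum = 586 + 200 = 786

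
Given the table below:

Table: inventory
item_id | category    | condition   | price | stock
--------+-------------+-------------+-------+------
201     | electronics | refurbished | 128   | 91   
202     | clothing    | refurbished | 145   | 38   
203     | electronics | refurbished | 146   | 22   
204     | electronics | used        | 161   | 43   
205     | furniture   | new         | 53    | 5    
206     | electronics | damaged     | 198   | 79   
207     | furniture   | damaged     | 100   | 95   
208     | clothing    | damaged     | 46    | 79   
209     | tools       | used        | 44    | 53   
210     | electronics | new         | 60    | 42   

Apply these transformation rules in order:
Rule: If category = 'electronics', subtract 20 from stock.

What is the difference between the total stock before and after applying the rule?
100

Step 1: Original sum of stock = 547
Step 2: 5 records have category = 'electronics'
Step 3: Each affected record changes by -20
Step 4: Total change = 5 × -20 = -100
Step 5: New sum = 547 + -100 = 447
Step 6: Difference = |447 - 547| = 100
        (Sum decreased by 100)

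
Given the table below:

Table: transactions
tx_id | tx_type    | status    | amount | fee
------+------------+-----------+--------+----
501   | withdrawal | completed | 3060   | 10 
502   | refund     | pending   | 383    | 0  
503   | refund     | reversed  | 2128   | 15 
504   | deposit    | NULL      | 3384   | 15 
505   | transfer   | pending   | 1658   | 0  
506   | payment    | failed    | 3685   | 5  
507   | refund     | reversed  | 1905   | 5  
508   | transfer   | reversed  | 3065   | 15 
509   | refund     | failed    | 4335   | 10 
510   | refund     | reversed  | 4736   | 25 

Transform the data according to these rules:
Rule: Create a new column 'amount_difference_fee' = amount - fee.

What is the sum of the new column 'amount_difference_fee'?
28239

Step 1: For each record, compute amount - fee
Example calculations:
  3060 - 10 = 3050
  383 - 0 = 383
  2128 - 15 = 2113
  ...
Step 2: Sum all derived values
Step 3: Total = 28239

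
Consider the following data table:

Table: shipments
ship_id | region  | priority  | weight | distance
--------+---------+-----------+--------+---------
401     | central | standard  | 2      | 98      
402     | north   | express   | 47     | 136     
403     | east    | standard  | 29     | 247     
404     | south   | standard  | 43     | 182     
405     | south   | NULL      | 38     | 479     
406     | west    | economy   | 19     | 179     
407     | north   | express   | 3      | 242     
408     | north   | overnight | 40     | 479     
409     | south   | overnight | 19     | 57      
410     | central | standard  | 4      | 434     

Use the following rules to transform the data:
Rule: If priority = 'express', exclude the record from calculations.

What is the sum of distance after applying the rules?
2155

Step 1: Identify records where priority = 'express'
Step 2: The excluded records sum to 378
Step 3: Original total distance = 2533
Step 4: Remaining total = 2533 - 378 = 2155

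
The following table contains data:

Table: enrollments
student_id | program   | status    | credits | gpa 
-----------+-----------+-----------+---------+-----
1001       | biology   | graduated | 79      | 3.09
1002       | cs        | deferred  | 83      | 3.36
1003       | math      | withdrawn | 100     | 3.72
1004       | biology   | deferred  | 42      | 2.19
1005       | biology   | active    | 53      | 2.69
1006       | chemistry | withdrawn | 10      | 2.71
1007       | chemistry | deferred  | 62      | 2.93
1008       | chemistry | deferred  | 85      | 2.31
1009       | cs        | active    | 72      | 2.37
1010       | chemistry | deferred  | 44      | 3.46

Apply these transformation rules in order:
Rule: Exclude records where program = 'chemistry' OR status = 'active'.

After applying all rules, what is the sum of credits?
304

Step 1: Find records where program = 'chemistry' OR status = 'active'
Step 2: 6 records match, summing to 326
Step 3: Original sum: 630
Step 4: Remaining sum = 630 - 326 = 304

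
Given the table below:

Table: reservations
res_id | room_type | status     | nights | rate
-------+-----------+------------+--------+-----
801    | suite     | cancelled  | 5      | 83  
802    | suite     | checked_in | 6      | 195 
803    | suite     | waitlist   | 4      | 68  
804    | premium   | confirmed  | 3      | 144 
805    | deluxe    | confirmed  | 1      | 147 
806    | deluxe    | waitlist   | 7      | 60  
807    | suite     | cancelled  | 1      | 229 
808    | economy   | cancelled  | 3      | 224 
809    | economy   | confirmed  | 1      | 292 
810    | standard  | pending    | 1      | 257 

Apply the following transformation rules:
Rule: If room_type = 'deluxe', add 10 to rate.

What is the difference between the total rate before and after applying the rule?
20

Step 1: Original sum of rate = 1699
Step 2: 2 records have room_type = 'deluxe'
Step 3: Each affected record changes by 10
Step 4: Total change = 2 × 10 = 20
Step 5: New sum = 1699 + 20 = 1719
Step 6: Difference = |1719 - 1699| = 20
        (Sum increased by 20)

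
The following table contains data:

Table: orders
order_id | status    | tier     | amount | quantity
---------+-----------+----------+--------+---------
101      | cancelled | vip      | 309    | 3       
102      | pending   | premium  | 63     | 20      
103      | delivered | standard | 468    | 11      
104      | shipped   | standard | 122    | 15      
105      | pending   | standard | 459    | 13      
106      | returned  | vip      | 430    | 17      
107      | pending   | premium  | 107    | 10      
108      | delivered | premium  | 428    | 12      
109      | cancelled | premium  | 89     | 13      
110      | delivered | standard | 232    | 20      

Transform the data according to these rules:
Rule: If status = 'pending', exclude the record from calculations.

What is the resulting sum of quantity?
91

Step 1: Identify records where status = 'pending'
Step 2: The excluded records sum to 43
Step 3: Original total quantity = 134
Step 4: Remaining total = 134 - 43 = 91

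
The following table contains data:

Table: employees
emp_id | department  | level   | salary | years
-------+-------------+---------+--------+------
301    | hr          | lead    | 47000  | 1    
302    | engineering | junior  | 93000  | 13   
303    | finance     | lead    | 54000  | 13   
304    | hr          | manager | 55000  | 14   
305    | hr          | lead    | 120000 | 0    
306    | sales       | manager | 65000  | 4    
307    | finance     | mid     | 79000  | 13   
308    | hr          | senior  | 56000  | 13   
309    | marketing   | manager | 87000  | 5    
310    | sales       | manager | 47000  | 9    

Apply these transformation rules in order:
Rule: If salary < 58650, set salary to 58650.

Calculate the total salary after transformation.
737250

Step 1: 5 records have salary < 58650
Step 2: These records originally summed to 259000
Step 3: After setting to minimum: 5 × 58650 = 293250
Step 4: Unaffected records sum: 444000
Step 5: Final sum = 293250 + 444000 = 737250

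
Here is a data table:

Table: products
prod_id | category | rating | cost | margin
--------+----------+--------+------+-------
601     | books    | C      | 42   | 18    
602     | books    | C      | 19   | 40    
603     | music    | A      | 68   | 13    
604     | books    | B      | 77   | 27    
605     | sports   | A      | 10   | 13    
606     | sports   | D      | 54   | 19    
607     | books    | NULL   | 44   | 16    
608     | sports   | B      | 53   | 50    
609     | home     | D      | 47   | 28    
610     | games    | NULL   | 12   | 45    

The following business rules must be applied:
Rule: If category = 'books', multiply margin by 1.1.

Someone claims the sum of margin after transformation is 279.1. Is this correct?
Yes, the result is correct.

Step 1: Calculate the correct sum after transformation
Step 2: Apply multiplier 1.1 to records where category = 'books'
Step 3: Correct result = 279.1
Step 4: Claimed result = 279.1
Step 5: 279.1 = 279.1 ✓
Conclusion: The claimed result is correct.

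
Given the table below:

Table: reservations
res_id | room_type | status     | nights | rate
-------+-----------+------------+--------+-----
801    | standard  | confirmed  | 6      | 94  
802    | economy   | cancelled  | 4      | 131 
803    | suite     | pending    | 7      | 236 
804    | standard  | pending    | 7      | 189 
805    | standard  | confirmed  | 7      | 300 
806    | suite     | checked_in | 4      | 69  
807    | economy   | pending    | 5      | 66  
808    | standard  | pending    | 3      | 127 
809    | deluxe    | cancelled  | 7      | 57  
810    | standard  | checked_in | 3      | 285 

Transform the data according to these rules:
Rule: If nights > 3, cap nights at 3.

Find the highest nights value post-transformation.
3

Step 1: Original maximum nights = 7
Step 2: Apply cap at 3
Step 3: 8 records had nights > 3 and were capped
Step 4: Maximum after transformation = 3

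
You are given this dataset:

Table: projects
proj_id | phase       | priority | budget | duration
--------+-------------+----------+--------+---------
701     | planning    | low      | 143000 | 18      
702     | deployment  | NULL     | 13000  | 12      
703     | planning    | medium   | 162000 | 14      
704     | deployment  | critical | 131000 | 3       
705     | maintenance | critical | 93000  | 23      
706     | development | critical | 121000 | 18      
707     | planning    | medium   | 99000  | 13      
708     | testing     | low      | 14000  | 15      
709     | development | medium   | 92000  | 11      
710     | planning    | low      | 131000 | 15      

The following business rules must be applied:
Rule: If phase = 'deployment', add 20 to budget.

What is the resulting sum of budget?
999040

Step 1: Count records where phase = 'deployment': 2
Step 2: Total bonus added: 2 × 20 = 40
Step 3: Original sum of budget: 999000
Step 4: Final sum = 999000 + 40 = 999040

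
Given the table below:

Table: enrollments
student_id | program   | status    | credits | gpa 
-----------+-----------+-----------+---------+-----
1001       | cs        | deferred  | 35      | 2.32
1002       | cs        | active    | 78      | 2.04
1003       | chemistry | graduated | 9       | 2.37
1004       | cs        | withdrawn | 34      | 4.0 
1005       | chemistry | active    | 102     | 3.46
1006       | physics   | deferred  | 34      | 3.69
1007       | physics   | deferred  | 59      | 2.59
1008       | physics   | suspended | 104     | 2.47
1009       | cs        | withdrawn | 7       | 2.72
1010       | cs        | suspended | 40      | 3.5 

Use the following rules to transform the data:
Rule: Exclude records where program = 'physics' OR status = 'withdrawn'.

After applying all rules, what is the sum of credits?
264

Step 1: Find records where program = 'physics' OR status = 'withdrawn'
Step 2: 5 records match, summing to 238
Step 3: Original sum: 502
Step 4: Remaining sum = 502 - 238 = 264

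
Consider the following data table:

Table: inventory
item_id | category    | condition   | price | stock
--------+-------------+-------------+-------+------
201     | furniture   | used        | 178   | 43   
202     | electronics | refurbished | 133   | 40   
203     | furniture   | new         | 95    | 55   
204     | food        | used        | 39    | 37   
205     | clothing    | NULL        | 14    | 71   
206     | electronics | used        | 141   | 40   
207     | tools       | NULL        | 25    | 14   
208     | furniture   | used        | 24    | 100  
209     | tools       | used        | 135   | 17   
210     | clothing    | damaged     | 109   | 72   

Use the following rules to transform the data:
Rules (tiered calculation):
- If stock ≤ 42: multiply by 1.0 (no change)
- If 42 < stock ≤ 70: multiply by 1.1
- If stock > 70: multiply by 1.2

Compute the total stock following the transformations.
547.4

Step 1: Tier 1 (stock ≤ 42): 5 records, sum = 148 × 1.0 = 148.0
Step 2: Tier 2 (42 < stock ≤ 70): 2 records, sum = 98 × 1.1 = 107.8
Step 3: Tier 3 (stock > 70): 3 records, sum = 243 × 1.2 = 291.6
Step 4: Final sum = 148.0 + 107.8 + 291.6 = 547.4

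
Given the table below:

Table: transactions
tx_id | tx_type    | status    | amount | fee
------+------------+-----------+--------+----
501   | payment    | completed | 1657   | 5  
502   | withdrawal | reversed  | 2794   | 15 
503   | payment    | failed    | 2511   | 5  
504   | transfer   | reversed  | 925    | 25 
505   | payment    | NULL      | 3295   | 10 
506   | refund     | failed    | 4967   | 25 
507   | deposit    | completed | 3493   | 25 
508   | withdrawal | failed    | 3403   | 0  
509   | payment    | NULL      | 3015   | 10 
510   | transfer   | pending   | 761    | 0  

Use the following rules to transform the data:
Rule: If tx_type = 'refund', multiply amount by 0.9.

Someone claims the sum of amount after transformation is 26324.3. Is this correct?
Yes, the result is correct.

Step 1: Calculate the correct sum after transformation
Step 2: Apply multiplier 0.9 to records where tx_type = 'refund'
Step 3: Correct result = 26324.3
Step 4: Claimed result = 26324.3
Step 5: 26324.3 = 26324.3 ✓
Conclusion: The claimed result is correct.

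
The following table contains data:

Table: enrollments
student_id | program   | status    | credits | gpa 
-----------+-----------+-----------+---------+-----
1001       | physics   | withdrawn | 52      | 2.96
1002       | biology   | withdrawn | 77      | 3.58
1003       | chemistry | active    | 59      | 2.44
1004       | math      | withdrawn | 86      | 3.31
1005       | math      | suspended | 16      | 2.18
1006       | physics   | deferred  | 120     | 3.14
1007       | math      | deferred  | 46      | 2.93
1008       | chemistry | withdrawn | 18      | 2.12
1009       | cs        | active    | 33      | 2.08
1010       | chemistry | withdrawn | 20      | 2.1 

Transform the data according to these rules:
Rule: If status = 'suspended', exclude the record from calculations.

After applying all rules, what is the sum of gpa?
24.66

Step 1: Identify records where status = 'suspended'
Step 2: The excluded records sum to 2.18
Step 3: Original total gpa = 26.84
Step 4: Remaining total = 26.84 - 2.18 = 24.66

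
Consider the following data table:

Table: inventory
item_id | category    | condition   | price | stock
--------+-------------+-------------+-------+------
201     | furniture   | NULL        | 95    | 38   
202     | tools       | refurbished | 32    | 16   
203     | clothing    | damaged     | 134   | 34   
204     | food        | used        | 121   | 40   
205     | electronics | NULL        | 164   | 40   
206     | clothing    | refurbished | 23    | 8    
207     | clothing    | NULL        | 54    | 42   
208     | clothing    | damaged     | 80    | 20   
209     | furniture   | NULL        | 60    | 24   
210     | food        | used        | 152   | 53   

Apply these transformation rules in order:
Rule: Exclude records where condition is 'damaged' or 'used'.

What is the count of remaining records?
6

Step 1: Count records to exclude
  - 2 (damaged) + 2 (used) = 4 records
Step 2: Total records: 10
Step 3: Remaining = 10 - 4 = 6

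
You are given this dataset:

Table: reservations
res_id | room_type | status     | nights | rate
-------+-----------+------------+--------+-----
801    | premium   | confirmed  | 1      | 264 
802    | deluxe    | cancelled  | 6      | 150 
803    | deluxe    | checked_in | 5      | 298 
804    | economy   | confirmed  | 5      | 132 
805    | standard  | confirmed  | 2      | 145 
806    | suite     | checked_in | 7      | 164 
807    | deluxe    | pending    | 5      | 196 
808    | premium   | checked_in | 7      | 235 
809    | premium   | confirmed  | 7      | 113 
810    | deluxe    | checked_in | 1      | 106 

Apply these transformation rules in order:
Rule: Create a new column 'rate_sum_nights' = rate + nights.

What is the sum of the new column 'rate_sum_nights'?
1849

Step 1: For each record, compute rate + nights
Example calculations:
  264 + 1 = 265
  150 + 6 = 156
  298 + 5 = 303
  ...
Step 2: Sum all derived values
Step 3: Total = 1849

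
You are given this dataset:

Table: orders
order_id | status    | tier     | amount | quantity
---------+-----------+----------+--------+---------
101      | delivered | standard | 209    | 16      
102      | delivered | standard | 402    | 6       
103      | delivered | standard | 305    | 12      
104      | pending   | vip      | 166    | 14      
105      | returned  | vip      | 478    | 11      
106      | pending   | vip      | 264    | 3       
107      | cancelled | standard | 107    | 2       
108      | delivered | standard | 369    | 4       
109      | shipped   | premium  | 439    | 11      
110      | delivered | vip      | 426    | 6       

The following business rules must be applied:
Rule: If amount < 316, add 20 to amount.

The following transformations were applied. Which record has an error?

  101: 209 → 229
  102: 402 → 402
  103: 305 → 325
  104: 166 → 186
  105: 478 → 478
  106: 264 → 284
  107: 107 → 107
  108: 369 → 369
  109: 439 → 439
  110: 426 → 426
Record 107 has an error. The correct transformed value should be 127, not 107.

Step 1: Check each record against the rule
Step 2: Record 107 has amount = 107
Step 3: Since 107 < 316, the bonus should have been applied
Step 4: Correct value = 127, but claimed value = 107
Conclusion: Record 107 has the error.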